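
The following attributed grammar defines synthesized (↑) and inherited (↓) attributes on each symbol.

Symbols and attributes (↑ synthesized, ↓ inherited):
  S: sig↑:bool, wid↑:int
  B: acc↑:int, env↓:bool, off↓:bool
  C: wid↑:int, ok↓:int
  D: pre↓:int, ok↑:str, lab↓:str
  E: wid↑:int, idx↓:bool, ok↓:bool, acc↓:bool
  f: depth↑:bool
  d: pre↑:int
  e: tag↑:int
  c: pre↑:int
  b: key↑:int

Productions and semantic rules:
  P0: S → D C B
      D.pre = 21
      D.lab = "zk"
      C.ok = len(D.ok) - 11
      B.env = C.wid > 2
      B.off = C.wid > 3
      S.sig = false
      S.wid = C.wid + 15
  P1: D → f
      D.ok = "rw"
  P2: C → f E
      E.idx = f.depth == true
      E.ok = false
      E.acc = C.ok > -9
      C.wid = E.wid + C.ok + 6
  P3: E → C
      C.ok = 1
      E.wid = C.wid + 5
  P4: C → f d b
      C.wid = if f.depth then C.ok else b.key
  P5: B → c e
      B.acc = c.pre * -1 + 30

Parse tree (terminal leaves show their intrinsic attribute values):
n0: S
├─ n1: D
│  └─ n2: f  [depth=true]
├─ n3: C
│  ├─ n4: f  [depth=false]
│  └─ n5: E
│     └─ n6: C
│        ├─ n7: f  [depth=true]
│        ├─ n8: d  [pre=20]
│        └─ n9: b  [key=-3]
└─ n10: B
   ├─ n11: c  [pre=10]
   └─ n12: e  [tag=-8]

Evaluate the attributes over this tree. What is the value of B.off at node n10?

1. n1.pre = 21  [21]
2. n1.lab = "zk"  ["zk"]
3. n2.depth = true  [terminal]
4. n1.ok = "rw"  ["rw"]
5. n3.ok = -9  [len(D.ok) - 11]
6. n4.depth = false  [terminal]
7. n5.idx = false  [f.depth == true]
8. n5.ok = false  [false]
9. n5.acc = false  [C.ok > -9]
10. n6.ok = 1  [1]
11. n7.depth = true  [terminal]
12. n8.pre = 20  [terminal]
13. n9.key = -3  [terminal]
14. n6.wid = 1  [if f.depth then C.ok else b.key]
15. n5.wid = 6  [C.wid + 5]
16. n3.wid = 3  [E.wid + C.ok + 6]
17. n10.env = true  [C.wid > 2]
18. n10.off = false  [C.wid > 3]
19. n11.pre = 10  [terminal]
20. n12.tag = -8  [terminal]
21. n10.acc = 20  [c.pre * -1 + 30]
22. n0.sig = false  [false]
23. n0.wid = 18  [C.wid + 15]

false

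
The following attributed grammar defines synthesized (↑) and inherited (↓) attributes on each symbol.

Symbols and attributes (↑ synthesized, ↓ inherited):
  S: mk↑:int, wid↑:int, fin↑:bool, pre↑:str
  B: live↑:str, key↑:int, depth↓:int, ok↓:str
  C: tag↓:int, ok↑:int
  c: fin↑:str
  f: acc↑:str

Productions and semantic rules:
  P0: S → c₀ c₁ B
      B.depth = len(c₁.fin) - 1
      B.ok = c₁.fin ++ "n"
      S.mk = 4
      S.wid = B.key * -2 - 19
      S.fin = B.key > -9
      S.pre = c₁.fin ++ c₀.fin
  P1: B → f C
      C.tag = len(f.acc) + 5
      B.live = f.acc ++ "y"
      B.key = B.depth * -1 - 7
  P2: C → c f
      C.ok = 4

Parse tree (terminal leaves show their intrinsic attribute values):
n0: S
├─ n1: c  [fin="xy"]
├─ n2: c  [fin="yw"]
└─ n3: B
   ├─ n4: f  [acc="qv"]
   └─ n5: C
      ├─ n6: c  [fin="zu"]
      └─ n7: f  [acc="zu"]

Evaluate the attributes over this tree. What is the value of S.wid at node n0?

1. n1.fin = "xy"  [terminal]
2. n2.fin = "yw"  [terminal]
3. n3.depth = 1  [len(c₁.fin) - 1]
4. n3.ok = "ywn"  [c₁.fin ++ "n"]
5. n4.acc = "qv"  [terminal]
6. n5.tag = 7  [len(f.acc) + 5]
7. n6.fin = "zu"  [terminal]
8. n7.acc = "zu"  [terminal]
9. n5.ok = 4  [4]
10. n3.live = "qvy"  [f.acc ++ "y"]
11. n3.key = -8  [B.depth * -1 - 7]
12. n0.mk = 4  [4]
13. n0.wid = -3  [B.key * -2 - 19]
14. n0.fin = true  [B.key > -9]
15. n0.pre = "ywxy"  [c₁.fin ++ c₀.fin]

-3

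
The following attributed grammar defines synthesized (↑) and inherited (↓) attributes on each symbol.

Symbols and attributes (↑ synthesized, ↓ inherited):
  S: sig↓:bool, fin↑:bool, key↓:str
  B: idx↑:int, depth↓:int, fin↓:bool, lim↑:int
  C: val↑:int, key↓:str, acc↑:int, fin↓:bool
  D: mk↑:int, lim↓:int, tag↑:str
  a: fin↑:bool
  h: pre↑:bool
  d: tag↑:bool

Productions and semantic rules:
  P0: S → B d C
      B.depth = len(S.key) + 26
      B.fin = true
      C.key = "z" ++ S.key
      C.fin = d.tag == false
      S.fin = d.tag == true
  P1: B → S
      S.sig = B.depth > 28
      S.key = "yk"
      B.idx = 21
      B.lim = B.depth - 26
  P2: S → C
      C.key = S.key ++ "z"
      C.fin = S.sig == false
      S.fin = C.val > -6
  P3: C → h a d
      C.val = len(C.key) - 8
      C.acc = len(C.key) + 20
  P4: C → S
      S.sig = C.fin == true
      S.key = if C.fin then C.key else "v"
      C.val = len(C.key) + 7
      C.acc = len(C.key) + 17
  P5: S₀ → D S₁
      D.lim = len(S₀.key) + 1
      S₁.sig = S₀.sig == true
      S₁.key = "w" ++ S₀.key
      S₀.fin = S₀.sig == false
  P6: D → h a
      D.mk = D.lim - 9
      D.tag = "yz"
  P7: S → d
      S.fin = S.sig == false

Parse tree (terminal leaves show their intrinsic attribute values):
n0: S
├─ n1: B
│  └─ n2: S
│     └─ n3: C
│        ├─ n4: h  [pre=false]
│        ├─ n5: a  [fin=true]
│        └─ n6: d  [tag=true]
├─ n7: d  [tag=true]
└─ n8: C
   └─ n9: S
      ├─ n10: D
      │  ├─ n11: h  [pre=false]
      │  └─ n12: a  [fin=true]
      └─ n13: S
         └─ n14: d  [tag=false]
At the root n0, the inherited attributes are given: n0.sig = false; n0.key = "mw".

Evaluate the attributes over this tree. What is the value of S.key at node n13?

"wv"

1. n0.sig = false  [given at root]
2. n0.key = "mw"  [given at root]
3. n1.depth = 28  [len(S.key) + 26]
4. n1.fin = true  [true]
5. n2.sig = false  [B.depth > 28]
6. n2.key = "yk"  ["yk"]
7. n3.key = "ykz"  [S.key ++ "z"]
8. n3.fin = true  [S.sig == false]
9. n4.pre = false  [terminal]
10. n5.fin = true  [terminal]
11. n6.tag = true  [terminal]
12. n3.val = -5  [len(C.key) - 8]
13. n3.acc = 23  [len(C.key) + 20]
14. n2.fin = true  [C.val > -6]
15. n1.idx = 21  [21]
16. n1.lim = 2  [B.depth - 26]
17. n7.tag = true  [terminal]
18. n8.key = "zmw"  ["z" ++ S.key]
19. n8.fin = false  [d.tag == false]
20. n9.sig = false  [C.fin == true]
21. n9.key = "v"  [if C.fin then C.key else "v"]
22. n10.lim = 2  [len(S₀.key) + 1]
23. n11.pre = false  [terminal]
24. n12.fin = true  [terminal]
25. n10.mk = -7  [D.lim - 9]
26. n10.tag = "yz"  ["yz"]
27. n13.sig = false  [S₀.sig == true]
28. n13.key = "wv"  ["w" ++ S₀.key]
29. n14.tag = false  [terminal]
30. n13.fin = true  [S.sig == false]
31. n9.fin = true  [S₀.sig == false]
32. n8.val = 10  [len(C.key) + 7]
33. n8.acc = 20  [len(C.key) + 17]
34. n0.fin = true  [d.tag == true]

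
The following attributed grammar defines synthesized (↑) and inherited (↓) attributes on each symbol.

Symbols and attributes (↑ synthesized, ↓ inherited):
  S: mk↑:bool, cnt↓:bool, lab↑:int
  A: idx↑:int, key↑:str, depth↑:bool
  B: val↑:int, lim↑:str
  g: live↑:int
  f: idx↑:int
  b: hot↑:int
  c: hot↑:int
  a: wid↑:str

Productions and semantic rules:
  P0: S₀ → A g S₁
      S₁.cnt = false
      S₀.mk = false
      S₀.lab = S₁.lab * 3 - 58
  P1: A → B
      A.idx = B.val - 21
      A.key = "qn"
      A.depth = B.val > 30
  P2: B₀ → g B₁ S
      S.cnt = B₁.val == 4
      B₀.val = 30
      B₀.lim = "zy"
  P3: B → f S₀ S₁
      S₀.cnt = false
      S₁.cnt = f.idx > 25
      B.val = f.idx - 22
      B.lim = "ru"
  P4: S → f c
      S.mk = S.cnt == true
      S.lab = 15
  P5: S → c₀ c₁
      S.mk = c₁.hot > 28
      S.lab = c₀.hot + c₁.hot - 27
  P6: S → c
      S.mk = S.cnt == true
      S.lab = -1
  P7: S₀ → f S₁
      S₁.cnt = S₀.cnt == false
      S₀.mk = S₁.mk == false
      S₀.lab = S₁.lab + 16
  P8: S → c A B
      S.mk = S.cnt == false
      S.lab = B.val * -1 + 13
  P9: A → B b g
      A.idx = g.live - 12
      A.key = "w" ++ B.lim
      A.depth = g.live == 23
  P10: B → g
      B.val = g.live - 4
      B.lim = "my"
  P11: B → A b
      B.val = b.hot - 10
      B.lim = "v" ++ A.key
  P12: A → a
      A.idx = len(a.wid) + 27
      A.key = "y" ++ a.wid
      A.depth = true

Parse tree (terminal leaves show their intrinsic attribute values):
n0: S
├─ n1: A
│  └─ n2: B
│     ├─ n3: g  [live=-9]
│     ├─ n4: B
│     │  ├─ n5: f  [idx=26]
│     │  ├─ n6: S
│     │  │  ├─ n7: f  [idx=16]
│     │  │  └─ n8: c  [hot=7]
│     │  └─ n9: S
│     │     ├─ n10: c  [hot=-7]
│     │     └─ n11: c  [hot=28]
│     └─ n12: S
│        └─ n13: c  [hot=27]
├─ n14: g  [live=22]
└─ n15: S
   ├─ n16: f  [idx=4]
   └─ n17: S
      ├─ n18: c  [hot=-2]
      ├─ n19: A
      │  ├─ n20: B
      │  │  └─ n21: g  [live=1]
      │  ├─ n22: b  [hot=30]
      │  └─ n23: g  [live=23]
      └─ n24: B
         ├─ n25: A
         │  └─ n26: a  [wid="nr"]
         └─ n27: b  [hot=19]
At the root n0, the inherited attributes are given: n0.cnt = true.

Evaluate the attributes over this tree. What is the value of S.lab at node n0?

1. n0.cnt = true  [given at root]
2. n3.live = -9  [terminal]
3. n5.idx = 26  [terminal]
4. n6.cnt = false  [false]
5. n7.idx = 16  [terminal]
6. n8.hot = 7  [terminal]
7. n6.mk = false  [S.cnt == true]
8. n6.lab = 15  [15]
9. n9.cnt = true  [f.idx > 25]
10. n10.hot = -7  [terminal]
11. n11.hot = 28  [terminal]
12. n9.mk = false  [c₁.hot > 28]
13. n9.lab = -6  [c₀.hot + c₁.hot - 27]
14. n4.val = 4  [f.idx - 22]
15. n4.lim = "ru"  ["ru"]
16. n12.cnt = true  [B₁.val == 4]
17. n13.hot = 27  [terminal]
18. n12.mk = true  [S.cnt == true]
19. n12.lab = -1  [-1]
20. n2.val = 30  [30]
21. n2.lim = "zy"  ["zy"]
22. n1.idx = 9  [B.val - 21]
23. n1.key = "qn"  ["qn"]
24. n1.depth = false  [B.val > 30]
25. n14.live = 22  [terminal]
26. n15.cnt = false  [false]
27. n16.idx = 4  [terminal]
28. n17.cnt = true  [S₀.cnt == false]
29. n18.hot = -2  [terminal]
30. n21.live = 1  [terminal]
31. n20.val = -3  [g.live - 4]
32. n20.lim = "my"  ["my"]
33. n22.hot = 30  [terminal]
34. n23.live = 23  [terminal]
35. n19.idx = 11  [g.live - 12]
36. n19.key = "wmy"  ["w" ++ B.lim]
37. n19.depth = true  [g.live == 23]
38. n26.wid = "nr"  [terminal]
39. n25.idx = 29  [len(a.wid) + 27]
40. n25.key = "ynr"  ["y" ++ a.wid]
41. n25.depth = true  [true]
42. n27.hot = 19  [terminal]
43. n24.val = 9  [b.hot - 10]
44. n24.lim = "vynr"  ["v" ++ A.key]
45. n17.mk = false  [S.cnt == false]
46. n17.lab = 4  [B.val * -1 + 13]
47. n15.mk = true  [S₁.mk == false]
48. n15.lab = 20  [S₁.lab + 16]
49. n0.mk = false  [false]
50. n0.lab = 2  [S₁.lab * 3 - 58]

2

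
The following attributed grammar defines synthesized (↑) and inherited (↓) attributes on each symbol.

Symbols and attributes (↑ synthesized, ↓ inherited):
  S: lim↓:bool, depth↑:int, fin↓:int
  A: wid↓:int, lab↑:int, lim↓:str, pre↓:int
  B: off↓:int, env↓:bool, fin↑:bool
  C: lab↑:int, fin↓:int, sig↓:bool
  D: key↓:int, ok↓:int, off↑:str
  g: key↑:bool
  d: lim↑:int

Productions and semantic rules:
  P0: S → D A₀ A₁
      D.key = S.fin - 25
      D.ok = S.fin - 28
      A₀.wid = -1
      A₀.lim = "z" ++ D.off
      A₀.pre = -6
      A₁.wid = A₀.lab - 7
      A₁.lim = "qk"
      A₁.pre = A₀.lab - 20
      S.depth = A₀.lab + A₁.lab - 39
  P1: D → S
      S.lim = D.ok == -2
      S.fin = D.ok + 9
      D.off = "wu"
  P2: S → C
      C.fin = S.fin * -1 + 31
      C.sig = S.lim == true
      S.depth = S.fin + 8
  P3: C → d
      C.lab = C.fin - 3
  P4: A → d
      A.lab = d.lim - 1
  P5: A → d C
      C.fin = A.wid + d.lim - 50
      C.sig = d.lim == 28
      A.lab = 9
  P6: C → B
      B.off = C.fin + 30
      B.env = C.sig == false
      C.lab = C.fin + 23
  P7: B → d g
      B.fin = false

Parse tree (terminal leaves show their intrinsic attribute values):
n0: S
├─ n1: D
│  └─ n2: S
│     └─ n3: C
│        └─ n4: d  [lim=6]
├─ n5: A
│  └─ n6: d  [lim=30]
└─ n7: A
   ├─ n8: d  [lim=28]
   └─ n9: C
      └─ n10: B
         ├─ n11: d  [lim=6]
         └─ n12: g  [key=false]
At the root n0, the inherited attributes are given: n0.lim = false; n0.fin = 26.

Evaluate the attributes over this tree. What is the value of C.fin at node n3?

1. n0.lim = false  [given at root]
2. n0.fin = 26  [given at root]
3. n1.key = 1  [S.fin - 25]
4. n1.ok = -2  [S.fin - 28]
5. n2.lim = true  [D.ok == -2]
6. n2.fin = 7  [D.ok + 9]
7. n3.fin = 24  [S.fin * -1 + 31]
8. n3.sig = true  [S.lim == true]
9. n4.lim = 6  [terminal]
10. n3.lab = 21  [C.fin - 3]
11. n2.depth = 15  [S.fin + 8]
12. n1.off = "wu"  ["wu"]
13. n5.wid = -1  [-1]
14. n5.lim = "zwu"  ["z" ++ D.off]
15. n5.pre = -6  [-6]
16. n6.lim = 30  [terminal]
17. n5.lab = 29  [d.lim - 1]
18. n7.wid = 22  [A₀.lab - 7]
19. n7.lim = "qk"  ["qk"]
20. n7.pre = 9  [A₀.lab - 20]
21. n8.lim = 28  [terminal]
22. n9.fin = 0  [A.wid + d.lim - 50]
23. n9.sig = true  [d.lim == 28]
24. n10.off = 30  [C.fin + 30]
25. n10.env = false  [C.sig == false]
26. n11.lim = 6  [terminal]
27. n12.key = false  [terminal]
28. n10.fin = false  [false]
29. n9.lab = 23  [C.fin + 23]
30. n7.lab = 9  [9]
31. n0.depth = -1  [A₀.lab + A₁.lab - 39]

24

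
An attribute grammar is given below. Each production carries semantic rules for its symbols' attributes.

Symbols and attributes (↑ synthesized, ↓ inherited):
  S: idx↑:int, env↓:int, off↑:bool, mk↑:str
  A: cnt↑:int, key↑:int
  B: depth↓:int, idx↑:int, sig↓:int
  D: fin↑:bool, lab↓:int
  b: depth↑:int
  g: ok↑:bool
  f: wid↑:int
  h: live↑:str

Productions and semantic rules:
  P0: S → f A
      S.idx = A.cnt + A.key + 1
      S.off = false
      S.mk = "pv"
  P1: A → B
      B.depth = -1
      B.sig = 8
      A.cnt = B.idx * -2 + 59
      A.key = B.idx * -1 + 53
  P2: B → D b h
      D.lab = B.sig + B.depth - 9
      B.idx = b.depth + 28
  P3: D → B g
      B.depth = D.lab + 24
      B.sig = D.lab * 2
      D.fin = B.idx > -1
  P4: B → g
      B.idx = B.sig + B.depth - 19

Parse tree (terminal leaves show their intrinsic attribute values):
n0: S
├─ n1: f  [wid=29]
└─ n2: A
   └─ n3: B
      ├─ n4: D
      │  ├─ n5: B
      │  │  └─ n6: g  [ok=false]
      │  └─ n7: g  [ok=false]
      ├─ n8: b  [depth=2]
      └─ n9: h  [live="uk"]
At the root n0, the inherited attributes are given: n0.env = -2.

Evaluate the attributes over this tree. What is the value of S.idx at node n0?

23

1. n0.env = -2  [given at root]
2. n1.wid = 29  [terminal]
3. n3.depth = -1  [-1]
4. n3.sig = 8  [8]
5. n4.lab = -2  [B.sig + B.depth - 9]
6. n5.depth = 22  [D.lab + 24]
7. n5.sig = -4  [D.lab * 2]
8. n6.ok = false  [terminal]
9. n5.idx = -1  [B.sig + B.depth - 19]
10. n7.ok = false  [terminal]
11. n4.fin = false  [B.idx > -1]
12. n8.depth = 2  [terminal]
13. n9.live = "uk"  [terminal]
14. n3.idx = 30  [b.depth + 28]
15. n2.cnt = -1  [B.idx * -2 + 59]
16. n2.key = 23  [B.idx * -1 + 53]
17. n0.idx = 23  [A.cnt + A.key + 1]
18. n0.off = false  [false]
19. n0.mk = "pv"  ["pv"]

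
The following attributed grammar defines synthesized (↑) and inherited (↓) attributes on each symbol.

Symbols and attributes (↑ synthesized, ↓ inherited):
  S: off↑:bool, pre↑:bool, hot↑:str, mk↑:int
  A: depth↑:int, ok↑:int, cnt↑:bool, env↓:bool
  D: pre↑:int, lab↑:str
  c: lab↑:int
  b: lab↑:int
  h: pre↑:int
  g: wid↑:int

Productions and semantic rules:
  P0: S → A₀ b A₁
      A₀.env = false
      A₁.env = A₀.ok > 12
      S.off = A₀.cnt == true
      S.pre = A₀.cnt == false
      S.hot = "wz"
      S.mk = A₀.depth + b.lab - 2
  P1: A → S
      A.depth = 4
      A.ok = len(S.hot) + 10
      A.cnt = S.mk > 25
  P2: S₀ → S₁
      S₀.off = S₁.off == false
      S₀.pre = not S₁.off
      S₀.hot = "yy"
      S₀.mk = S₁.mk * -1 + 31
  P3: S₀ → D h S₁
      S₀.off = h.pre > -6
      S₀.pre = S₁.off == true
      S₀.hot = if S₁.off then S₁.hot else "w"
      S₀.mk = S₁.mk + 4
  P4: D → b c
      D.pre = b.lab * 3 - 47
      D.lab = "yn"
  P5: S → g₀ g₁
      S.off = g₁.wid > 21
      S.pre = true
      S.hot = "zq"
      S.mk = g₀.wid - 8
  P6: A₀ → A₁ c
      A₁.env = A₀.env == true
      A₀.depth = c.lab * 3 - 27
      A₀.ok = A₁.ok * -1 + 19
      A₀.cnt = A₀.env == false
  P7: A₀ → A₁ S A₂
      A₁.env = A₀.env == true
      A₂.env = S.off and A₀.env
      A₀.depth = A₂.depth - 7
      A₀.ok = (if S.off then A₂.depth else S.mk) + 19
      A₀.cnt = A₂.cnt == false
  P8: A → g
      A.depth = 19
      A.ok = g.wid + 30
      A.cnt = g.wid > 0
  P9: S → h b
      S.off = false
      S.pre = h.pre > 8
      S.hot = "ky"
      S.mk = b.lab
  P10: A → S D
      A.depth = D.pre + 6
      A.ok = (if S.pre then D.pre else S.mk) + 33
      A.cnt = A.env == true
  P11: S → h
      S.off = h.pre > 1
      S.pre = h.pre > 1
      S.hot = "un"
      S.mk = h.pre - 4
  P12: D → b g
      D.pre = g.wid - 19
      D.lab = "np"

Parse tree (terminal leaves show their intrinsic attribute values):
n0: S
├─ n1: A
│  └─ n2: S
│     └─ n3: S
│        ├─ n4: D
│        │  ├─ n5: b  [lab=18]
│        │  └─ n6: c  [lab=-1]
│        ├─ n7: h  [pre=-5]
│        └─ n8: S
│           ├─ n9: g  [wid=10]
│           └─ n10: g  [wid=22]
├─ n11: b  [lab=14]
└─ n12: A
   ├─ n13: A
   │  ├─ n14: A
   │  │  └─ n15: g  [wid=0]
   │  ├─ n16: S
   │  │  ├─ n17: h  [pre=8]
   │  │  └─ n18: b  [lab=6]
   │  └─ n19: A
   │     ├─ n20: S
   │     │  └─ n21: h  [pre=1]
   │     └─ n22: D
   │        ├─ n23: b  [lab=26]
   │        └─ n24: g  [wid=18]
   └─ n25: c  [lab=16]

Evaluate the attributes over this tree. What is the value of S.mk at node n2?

25

1. n1.env = false  [false]
2. n5.lab = 18  [terminal]
3. n6.lab = -1  [terminal]
4. n4.pre = 7  [b.lab * 3 - 47]
5. n4.lab = "yn"  ["yn"]
6. n7.pre = -5  [terminal]
7. n9.wid = 10  [terminal]
8. n10.wid = 22  [terminal]
9. n8.off = true  [g₁.wid > 21]
10. n8.pre = true  [true]
11. n8.hot = "zq"  ["zq"]
12. n8.mk = 2  [g₀.wid - 8]
13. n3.off = true  [h.pre > -6]
14. n3.pre = true  [S₁.off == true]
15. n3.hot = "zq"  [if S₁.off then S₁.hot else "w"]
16. n3.mk = 6  [S₁.mk + 4]
17. n2.off = false  [S₁.off == false]
18. n2.pre = false  [not S₁.off]
19. n2.hot = "yy"  ["yy"]
20. n2.mk = 25  [S₁.mk * -1 + 31]
21. n1.depth = 4  [4]
22. n1.ok = 12  [len(S.hot) + 10]
23. n1.cnt = false  [S.mk > 25]
24. n11.lab = 14  [terminal]
25. n12.env = false  [A₀.ok > 12]
26. n13.env = false  [A₀.env == true]
27. n14.env = false  [A₀.env == true]
28. n15.wid = 0  [terminal]
29. n14.depth = 19  [19]
30. n14.ok = 30  [g.wid + 30]
31. n14.cnt = false  [g.wid > 0]
32. n17.pre = 8  [terminal]
33. n18.lab = 6  [terminal]
34. n16.off = false  [false]
35. n16.pre = false  [h.pre > 8]
36. n16.hot = "ky"  ["ky"]
37. n16.mk = 6  [b.lab]
38. n19.env = false  [S.off and A₀.env]
39. n21.pre = 1  [terminal]
40. n20.off = false  [h.pre > 1]
41. n20.pre = false  [h.pre > 1]
42. n20.hot = "un"  ["un"]
43. n20.mk = -3  [h.pre - 4]
44. n23.lab = 26  [terminal]
45. n24.wid = 18  [terminal]
46. n22.pre = -1  [g.wid - 19]
47. n22.lab = "np"  ["np"]
48. n19.depth = 5  [D.pre + 6]
49. n19.ok = 30  [(if S.pre then D.pre else S.mk) + 33]
50. n19.cnt = false  [A.env == true]
51. n13.depth = -2  [A₂.depth - 7]
52. n13.ok = 25  [(if S.off then A₂.depth else S.mk) + 19]
53. n13.cnt = true  [A₂.cnt == false]
54. n25.lab = 16  [terminal]
55. n12.depth = 21  [c.lab * 3 - 27]
56. n12.ok = -6  [A₁.ok * -1 + 19]
57. n12.cnt = true  [A₀.env == false]
58. n0.off = false  [A₀.cnt == true]
59. n0.pre = true  [A₀.cnt == false]
60. n0.hot = "wz"  ["wz"]
61. n0.mk = 16  [A₀.depth + b.lab - 2]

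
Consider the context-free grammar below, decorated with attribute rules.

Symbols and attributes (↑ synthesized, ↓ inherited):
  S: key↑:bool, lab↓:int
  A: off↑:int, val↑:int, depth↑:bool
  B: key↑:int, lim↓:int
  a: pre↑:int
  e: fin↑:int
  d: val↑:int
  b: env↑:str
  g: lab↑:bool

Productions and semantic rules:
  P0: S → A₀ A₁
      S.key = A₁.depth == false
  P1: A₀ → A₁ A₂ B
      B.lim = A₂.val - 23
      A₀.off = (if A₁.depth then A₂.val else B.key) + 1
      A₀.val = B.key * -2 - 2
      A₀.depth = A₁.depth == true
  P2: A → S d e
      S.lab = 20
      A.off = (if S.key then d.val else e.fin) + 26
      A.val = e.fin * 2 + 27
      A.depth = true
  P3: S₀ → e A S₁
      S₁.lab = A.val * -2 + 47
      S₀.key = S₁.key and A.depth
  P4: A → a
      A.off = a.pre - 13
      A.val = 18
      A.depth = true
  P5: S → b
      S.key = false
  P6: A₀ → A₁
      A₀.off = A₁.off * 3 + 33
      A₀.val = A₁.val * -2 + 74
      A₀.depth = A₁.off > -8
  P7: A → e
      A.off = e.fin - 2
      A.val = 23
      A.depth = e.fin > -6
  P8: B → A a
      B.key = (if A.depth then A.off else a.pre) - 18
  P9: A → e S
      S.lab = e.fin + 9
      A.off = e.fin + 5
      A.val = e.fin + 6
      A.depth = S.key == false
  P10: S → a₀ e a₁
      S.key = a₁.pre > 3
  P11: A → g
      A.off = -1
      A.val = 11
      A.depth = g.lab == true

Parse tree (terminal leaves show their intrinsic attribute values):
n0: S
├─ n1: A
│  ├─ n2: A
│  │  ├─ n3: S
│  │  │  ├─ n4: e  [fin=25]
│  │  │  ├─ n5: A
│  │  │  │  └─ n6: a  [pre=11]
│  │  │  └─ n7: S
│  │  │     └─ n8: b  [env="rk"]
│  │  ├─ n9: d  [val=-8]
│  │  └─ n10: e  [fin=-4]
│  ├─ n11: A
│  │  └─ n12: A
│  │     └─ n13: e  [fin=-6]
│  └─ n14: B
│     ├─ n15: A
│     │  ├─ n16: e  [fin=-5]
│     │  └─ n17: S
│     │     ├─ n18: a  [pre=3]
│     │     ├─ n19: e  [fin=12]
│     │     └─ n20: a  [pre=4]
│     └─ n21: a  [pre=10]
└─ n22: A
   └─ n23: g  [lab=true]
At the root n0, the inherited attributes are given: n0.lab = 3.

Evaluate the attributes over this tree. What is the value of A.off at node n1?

1. n0.lab = 3  [given at root]
2. n3.lab = 20  [20]
3. n4.fin = 25  [terminal]
4. n6.pre = 11  [terminal]
5. n5.off = -2  [a.pre - 13]
6. n5.val = 18  [18]
7. n5.depth = true  [true]
8. n7.lab = 11  [A.val * -2 + 47]
9. n8.env = "rk"  [terminal]
10. n7.key = false  [false]
11. n3.key = false  [S₁.key and A.depth]
12. n9.val = -8  [terminal]
13. n10.fin = -4  [terminal]
14. n2.off = 22  [(if S.key then d.val else e.fin) + 26]
15. n2.val = 19  [e.fin * 2 + 27]
16. n2.depth = true  [true]
17. n13.fin = -6  [terminal]
18. n12.off = -8  [e.fin - 2]
19. n12.val = 23  [23]
20. n12.depth = false  [e.fin > -6]
21. n11.off = 9  [A₁.off * 3 + 33]
22. n11.val = 28  [A₁.val * -2 + 74]
23. n11.depth = false  [A₁.off > -8]
24. n14.lim = 5  [A₂.val - 23]
25. n16.fin = -5  [terminal]
26. n17.lab = 4  [e.fin + 9]
27. n18.pre = 3  [terminal]
28. n19.fin = 12  [terminal]
29. n20.pre = 4  [terminal]
30. n17.key = true  [a₁.pre > 3]
31. n15.off = 0  [e.fin + 5]
32. n15.val = 1  [e.fin + 6]
33. n15.depth = false  [S.key == false]
34. n21.pre = 10  [terminal]
35. n14.key = -8  [(if A.depth then A.off else a.pre) - 18]
36. n1.off = 29  [(if A₁.depth then A₂.val else B.key) + 1]
37. n1.val = 14  [B.key * -2 - 2]
38. n1.depth = true  [A₁.depth == true]
39. n23.lab = true  [terminal]
40. n22.off = -1  [-1]
41. n22.val = 11  [11]
42. n22.depth = true  [g.lab == true]
43. n0.key = false  [A₁.depth == false]

29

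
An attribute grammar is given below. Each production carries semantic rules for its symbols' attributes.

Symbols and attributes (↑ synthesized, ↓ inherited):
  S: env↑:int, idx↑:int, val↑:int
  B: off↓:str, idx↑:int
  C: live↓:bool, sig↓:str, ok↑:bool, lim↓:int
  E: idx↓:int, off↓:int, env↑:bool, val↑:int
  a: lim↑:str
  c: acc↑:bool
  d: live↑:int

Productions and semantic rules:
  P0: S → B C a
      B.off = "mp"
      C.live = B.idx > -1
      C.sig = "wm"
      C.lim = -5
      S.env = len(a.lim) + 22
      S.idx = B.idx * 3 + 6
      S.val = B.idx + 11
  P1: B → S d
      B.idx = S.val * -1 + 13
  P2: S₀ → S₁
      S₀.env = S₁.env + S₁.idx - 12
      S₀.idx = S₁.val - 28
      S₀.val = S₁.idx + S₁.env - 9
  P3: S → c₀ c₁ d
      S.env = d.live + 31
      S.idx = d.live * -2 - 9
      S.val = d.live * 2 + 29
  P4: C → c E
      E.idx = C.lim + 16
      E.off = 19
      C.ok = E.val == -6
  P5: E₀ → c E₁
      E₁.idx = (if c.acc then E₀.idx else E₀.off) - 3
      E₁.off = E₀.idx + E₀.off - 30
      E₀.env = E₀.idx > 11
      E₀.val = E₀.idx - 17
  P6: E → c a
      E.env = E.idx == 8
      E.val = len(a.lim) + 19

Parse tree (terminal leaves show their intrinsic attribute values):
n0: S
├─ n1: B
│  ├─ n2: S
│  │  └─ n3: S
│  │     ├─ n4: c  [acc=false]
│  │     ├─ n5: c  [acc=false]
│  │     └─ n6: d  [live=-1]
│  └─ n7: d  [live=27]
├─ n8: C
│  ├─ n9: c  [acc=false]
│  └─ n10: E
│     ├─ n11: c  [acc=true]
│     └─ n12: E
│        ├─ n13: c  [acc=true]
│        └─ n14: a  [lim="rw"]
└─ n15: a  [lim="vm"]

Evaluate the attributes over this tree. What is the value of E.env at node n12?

1. n1.off = "mp"  ["mp"]
2. n4.acc = false  [terminal]
3. n5.acc = false  [terminal]
4. n6.live = -1  [terminal]
5. n3.env = 30  [d.live + 31]
6. n3.idx = -7  [d.live * -2 - 9]
7. n3.val = 27  [d.live * 2 + 29]
8. n2.env = 11  [S₁.env + S₁.idx - 12]
9. n2.idx = -1  [S₁.val - 28]
10. n2.val = 14  [S₁.idx + S₁.env - 9]
11. n7.live = 27  [terminal]
12. n1.idx = -1  [S.val * -1 + 13]
13. n8.live = false  [B.idx > -1]
14. n8.sig = "wm"  ["wm"]
15. n8.lim = -5  [-5]
16. n9.acc = false  [terminal]
17. n10.idx = 11  [C.lim + 16]
18. n10.off = 19  [19]
19. n11.acc = true  [terminal]
20. n12.idx = 8  [(if c.acc then E₀.idx else E₀.off) - 3]
21. n12.off = 0  [E₀.idx + E₀.off - 30]
22. n13.acc = true  [terminal]
23. n14.lim = "rw"  [terminal]
24. n12.env = true  [E.idx == 8]
25. n12.val = 21  [len(a.lim) + 19]
26. n10.env = false  [E₀.idx > 11]
27. n10.val = -6  [E₀.idx - 17]
28. n8.ok = true  [E.val == -6]
29. n15.lim = "vm"  [terminal]
30. n0.env = 24  [len(a.lim) + 22]
31. n0.idx = 3  [B.idx * 3 + 6]
32. n0.val = 10  [B.idx + 11]

true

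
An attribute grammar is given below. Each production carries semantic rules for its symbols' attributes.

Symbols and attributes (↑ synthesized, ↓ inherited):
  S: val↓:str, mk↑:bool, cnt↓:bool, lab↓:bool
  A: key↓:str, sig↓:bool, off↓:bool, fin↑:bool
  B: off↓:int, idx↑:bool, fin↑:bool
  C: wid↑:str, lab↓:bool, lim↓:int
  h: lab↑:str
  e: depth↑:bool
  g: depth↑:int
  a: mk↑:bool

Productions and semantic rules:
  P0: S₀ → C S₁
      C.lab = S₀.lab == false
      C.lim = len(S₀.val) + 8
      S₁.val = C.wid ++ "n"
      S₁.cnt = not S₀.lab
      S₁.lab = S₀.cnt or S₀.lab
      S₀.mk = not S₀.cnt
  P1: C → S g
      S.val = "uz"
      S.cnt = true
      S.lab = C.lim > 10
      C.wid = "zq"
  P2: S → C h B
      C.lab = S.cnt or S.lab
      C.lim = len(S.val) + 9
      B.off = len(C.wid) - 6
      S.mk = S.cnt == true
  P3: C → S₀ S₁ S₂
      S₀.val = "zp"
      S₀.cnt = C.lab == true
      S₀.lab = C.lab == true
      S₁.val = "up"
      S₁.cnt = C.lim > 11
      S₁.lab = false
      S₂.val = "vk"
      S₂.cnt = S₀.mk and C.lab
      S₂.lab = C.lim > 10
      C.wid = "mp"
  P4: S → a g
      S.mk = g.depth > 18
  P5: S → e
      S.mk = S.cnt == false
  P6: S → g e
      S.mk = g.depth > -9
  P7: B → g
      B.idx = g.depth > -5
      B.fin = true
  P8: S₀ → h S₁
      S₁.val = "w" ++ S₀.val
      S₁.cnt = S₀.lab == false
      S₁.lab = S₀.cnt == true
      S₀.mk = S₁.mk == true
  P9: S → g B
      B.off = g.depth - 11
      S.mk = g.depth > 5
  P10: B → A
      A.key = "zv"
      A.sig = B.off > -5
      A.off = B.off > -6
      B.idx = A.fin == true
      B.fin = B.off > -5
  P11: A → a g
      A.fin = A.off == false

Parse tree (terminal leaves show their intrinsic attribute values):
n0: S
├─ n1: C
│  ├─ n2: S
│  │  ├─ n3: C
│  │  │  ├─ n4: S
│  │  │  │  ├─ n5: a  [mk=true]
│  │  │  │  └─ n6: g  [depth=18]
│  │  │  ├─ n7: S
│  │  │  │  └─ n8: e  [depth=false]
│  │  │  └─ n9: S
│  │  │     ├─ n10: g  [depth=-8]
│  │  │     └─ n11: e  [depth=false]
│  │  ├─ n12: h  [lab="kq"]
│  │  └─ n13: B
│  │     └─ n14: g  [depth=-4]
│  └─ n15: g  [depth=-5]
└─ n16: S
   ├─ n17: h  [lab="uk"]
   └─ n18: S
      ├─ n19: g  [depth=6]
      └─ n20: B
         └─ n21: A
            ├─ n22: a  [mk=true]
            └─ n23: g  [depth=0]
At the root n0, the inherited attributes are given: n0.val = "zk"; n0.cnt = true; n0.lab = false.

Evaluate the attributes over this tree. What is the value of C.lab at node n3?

1. n0.val = "zk"  [given at root]
2. n0.cnt = true  [given at root]
3. n0.lab = false  [given at root]
4. n1.lab = true  [S₀.lab == false]
5. n1.lim = 10  [len(S₀.val) + 8]
6. n2.val = "uz"  ["uz"]
7. n2.cnt = true  [true]
8. n2.lab = false  [C.lim > 10]
9. n3.lab = true  [S.cnt or S.lab]
10. n3.lim = 11  [len(S.val) + 9]
11. n4.val = "zp"  ["zp"]
12. n4.cnt = true  [C.lab == true]
13. n4.lab = true  [C.lab == true]
14. n5.mk = true  [terminal]
15. n6.depth = 18  [terminal]
16. n4.mk = false  [g.depth > 18]
17. n7.val = "up"  ["up"]
18. n7.cnt = false  [C.lim > 11]
19. n7.lab = false  [false]
20. n8.depth = false  [terminal]
21. n7.mk = true  [S.cnt == false]
22. n9.val = "vk"  ["vk"]
23. n9.cnt = false  [S₀.mk and C.lab]
24. n9.lab = true  [C.lim > 10]
25. n10.depth = -8  [terminal]
26. n11.depth = false  [terminal]
27. n9.mk = true  [g.depth > -9]
28. n3.wid = "mp"  ["mp"]
29. n12.lab = "kq"  [terminal]
30. n13.off = -4  [len(C.wid) - 6]
31. n14.depth = -4  [terminal]
32. n13.idx = true  [g.depth > -5]
33. n13.fin = true  [true]
34. n2.mk = true  [S.cnt == true]
35. n15.depth = -5  [terminal]
36. n1.wid = "zq"  ["zq"]
37. n16.val = "zqn"  [C.wid ++ "n"]
38. n16.cnt = true  [not S₀.lab]
39. n16.lab = true  [S₀.cnt or S₀.lab]
40. n17.lab = "uk"  [terminal]
41. n18.val = "wzqn"  ["w" ++ S₀.val]
42. n18.cnt = false  [S₀.lab == false]
43. n18.lab = true  [S₀.cnt == true]
44. n19.depth = 6  [terminal]
45. n20.off = -5  [g.depth - 11]
46. n21.key = "zv"  ["zv"]
47. n21.sig = false  [B.off > -5]
48. n21.off = true  [B.off > -6]
49. n22.mk = true  [terminal]
50. n23.depth = 0  [terminal]
51. n21.fin = false  [A.off == false]
52. n20.idx = false  [A.fin == true]
53. n20.fin = false  [B.off > -5]
54. n18.mk = true  [g.depth > 5]
55. n16.mk = true  [S₁.mk == true]
56. n0.mk = false  [not S₀.cnt]

true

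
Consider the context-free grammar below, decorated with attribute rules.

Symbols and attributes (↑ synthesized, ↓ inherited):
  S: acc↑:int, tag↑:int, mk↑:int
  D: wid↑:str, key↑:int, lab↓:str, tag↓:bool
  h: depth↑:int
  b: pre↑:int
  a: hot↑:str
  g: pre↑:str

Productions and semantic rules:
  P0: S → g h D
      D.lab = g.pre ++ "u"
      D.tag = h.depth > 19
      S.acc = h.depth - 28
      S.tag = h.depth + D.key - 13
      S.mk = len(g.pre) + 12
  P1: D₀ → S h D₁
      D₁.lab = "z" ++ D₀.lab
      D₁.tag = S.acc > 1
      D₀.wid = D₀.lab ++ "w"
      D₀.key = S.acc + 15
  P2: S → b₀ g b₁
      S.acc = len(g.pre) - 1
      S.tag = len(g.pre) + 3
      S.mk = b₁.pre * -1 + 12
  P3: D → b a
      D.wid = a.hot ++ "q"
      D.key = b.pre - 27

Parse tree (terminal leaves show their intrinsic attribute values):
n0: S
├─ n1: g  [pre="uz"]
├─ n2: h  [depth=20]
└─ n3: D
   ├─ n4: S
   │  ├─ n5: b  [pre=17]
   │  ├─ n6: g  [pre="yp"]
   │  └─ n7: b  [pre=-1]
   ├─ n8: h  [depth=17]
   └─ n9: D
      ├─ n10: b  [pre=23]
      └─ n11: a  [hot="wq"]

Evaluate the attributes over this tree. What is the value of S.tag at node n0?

1. n1.pre = "uz"  [terminal]
2. n2.depth = 20  [terminal]
3. n3.lab = "uzu"  [g.pre ++ "u"]
4. n3.tag = true  [h.depth > 19]
5. n5.pre = 17  [terminal]
6. n6.pre = "yp"  [terminal]
7. n7.pre = -1  [terminal]
8. n4.acc = 1  [len(g.pre) - 1]
9. n4.tag = 5  [len(g.pre) + 3]
10. n4.mk = 13  [b₁.pre * -1 + 12]
11. n8.depth = 17  [terminal]
12. n9.lab = "zuzu"  ["z" ++ D₀.lab]
13. n9.tag = false  [S.acc > 1]
14. n10.pre = 23  [terminal]
15. n11.hot = "wq"  [terminal]
16. n9.wid = "wqq"  [a.hot ++ "q"]
17. n9.key = -4  [b.pre - 27]
18. n3.wid = "uzuw"  [D₀.lab ++ "w"]
19. n3.key = 16  [S.acc + 15]
20. n0.acc = -8  [h.depth - 28]
21. n0.tag = 23  [h.depth + D.key - 13]
22. n0.mk = 14  [len(g.pre) + 12]

23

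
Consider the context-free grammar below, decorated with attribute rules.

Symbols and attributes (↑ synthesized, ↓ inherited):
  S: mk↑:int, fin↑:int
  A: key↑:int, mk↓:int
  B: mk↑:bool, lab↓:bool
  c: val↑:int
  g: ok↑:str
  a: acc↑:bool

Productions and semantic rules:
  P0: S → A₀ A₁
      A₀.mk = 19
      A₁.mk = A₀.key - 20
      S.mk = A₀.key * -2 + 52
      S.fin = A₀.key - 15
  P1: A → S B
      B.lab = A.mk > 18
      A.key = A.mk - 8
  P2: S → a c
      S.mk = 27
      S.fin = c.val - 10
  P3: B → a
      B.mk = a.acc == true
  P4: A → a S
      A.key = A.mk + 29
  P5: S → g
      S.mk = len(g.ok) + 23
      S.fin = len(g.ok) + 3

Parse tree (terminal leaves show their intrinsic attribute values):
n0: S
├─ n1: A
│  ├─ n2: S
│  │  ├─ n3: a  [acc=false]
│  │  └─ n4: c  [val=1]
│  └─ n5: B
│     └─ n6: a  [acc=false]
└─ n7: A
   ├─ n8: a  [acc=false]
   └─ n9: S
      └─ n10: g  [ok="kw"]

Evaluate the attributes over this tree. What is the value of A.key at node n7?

1. n1.mk = 19  [19]
2. n3.acc = false  [terminal]
3. n4.val = 1  [terminal]
4. n2.mk = 27  [27]
5. n2.fin = -9  [c.val - 10]
6. n5.lab = true  [A.mk > 18]
7. n6.acc = false  [terminal]
8. n5.mk = false  [a.acc == true]
9. n1.key = 11  [A.mk - 8]
10. n7.mk = -9  [A₀.key - 20]
11. n8.acc = false  [terminal]
12. n10.ok = "kw"  [terminal]
13. n9.mk = 25  [len(g.ok) + 23]
14. n9.fin = 5  [len(g.ok) + 3]
15. n7.key = 20  [A.mk + 29]
16. n0.mk = 30  [A₀.key * -2 + 52]
17. n0.fin = -4  [A₀.key - 15]

20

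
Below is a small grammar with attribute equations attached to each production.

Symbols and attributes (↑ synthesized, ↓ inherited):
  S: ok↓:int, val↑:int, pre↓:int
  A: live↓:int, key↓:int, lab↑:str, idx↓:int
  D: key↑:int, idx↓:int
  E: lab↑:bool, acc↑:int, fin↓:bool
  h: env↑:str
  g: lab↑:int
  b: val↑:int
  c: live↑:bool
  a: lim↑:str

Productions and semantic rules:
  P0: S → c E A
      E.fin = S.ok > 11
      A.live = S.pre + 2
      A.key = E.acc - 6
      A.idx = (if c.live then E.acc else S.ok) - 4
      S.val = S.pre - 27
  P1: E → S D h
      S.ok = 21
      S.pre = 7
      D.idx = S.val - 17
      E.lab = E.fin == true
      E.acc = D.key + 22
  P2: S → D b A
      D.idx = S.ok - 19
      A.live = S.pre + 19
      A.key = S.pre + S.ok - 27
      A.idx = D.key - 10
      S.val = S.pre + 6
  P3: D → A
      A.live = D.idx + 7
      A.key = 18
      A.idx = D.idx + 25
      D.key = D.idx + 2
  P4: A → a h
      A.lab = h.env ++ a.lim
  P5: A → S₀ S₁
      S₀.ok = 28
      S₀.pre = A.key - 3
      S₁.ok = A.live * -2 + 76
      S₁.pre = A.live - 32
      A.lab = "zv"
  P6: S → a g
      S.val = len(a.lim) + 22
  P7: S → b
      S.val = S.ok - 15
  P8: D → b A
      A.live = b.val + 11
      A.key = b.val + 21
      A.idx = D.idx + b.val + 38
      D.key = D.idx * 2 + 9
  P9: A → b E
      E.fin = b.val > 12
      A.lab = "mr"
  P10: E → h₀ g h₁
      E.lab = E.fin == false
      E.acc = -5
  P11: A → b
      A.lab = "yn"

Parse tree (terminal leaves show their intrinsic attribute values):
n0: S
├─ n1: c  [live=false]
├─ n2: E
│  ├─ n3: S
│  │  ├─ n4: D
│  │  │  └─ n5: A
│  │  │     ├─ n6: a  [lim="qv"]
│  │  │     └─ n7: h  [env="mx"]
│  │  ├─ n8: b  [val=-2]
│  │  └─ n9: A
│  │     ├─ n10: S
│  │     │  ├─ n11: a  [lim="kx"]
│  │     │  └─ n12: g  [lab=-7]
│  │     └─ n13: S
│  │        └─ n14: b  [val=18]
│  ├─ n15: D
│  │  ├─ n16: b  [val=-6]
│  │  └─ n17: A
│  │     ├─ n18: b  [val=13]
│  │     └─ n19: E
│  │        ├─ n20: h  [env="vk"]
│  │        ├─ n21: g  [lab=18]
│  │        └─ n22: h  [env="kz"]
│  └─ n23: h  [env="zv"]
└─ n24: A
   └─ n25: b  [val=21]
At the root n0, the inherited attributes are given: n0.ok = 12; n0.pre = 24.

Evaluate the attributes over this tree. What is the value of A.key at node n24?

17

1. n0.ok = 12  [given at root]
2. n0.pre = 24  [given at root]
3. n1.live = false  [terminal]
4. n2.fin = true  [S.ok > 11]
5. n3.ok = 21  [21]
6. n3.pre = 7  [7]
7. n4.idx = 2  [S.ok - 19]
8. n5.live = 9  [D.idx + 7]
9. n5.key = 18  [18]
10. n5.idx = 27  [D.idx + 25]
11. n6.lim = "qv"  [terminal]
12. n7.env = "mx"  [terminal]
13. n5.lab = "mxqv"  [h.env ++ a.lim]
14. n4.key = 4  [D.idx + 2]
15. n8.val = -2  [terminal]
16. n9.live = 26  [S.pre + 19]
17. n9.key = 1  [S.pre + S.ok - 27]
18. n9.idx = -6  [D.key - 10]
19. n10.ok = 28  [28]
20. n10.pre = -2  [A.key - 3]
21. n11.lim = "kx"  [terminal]
22. n12.lab = -7  [terminal]
23. n10.val = 24  [len(a.lim) + 22]
24. n13.ok = 24  [A.live * -2 + 76]
25. n13.pre = -6  [A.live - 32]
26. n14.val = 18  [terminal]
27. n13.val = 9  [S.ok - 15]
28. n9.lab = "zv"  ["zv"]
29. n3.val = 13  [S.pre + 6]
30. n15.idx = -4  [S.val - 17]
31. n16.val = -6  [terminal]
32. n17.live = 5  [b.val + 11]
33. n17.key = 15  [b.val + 21]
34. n17.idx = 28  [D.idx + b.val + 38]
35. n18.val = 13  [terminal]
36. n19.fin = true  [b.val > 12]
37. n20.env = "vk"  [terminal]
38. n21.lab = 18  [terminal]
39. n22.env = "kz"  [terminal]
40. n19.lab = false  [E.fin == false]
41. n19.acc = -5  [-5]
42. n17.lab = "mr"  ["mr"]
43. n15.key = 1  [D.idx * 2 + 9]
44. n23.env = "zv"  [terminal]
45. n2.lab = true  [E.fin == true]
46. n2.acc = 23  [D.key + 22]
47. n24.live = 26  [S.pre + 2]
48. n24.key = 17  [E.acc - 6]
49. n24.idx = 8  [(if c.live then E.acc else S.ok) - 4]
50. n25.val = 21  [terminal]
51. n24.lab = "yn"  ["yn"]
52. n0.val = -3  [S.pre - 27]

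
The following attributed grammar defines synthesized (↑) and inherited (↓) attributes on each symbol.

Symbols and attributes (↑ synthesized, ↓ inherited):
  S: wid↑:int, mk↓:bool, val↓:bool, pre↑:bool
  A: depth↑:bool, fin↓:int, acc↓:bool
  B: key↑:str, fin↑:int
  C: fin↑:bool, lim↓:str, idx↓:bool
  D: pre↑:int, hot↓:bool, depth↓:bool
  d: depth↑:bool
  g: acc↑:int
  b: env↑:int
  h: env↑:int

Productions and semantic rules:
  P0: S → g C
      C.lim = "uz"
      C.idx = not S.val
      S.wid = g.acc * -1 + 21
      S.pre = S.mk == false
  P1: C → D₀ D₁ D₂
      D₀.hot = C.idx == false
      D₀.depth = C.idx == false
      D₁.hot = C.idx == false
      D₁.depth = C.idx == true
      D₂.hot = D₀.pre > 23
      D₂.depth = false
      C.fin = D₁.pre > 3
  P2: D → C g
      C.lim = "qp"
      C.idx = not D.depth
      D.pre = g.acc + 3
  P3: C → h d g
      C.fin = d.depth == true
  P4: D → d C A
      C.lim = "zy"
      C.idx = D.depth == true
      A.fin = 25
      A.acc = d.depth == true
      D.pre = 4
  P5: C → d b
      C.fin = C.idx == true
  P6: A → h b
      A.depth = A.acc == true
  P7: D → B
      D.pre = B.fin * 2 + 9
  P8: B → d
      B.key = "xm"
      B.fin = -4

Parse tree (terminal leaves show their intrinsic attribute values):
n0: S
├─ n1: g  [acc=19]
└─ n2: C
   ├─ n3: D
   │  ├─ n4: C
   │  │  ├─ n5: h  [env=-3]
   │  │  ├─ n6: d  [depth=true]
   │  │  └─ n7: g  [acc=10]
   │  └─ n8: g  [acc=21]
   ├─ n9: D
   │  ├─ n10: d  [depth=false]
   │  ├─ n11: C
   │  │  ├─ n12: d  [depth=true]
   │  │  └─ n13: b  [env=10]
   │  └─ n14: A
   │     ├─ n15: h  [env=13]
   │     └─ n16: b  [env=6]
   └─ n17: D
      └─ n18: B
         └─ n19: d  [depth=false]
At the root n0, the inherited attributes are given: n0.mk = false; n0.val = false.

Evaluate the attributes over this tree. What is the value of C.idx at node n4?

true

1. n0.mk = false  [given at root]
2. n0.val = false  [given at root]
3. n1.acc = 19  [terminal]
4. n2.lim = "uz"  ["uz"]
5. n2.idx = true  [not S.val]
6. n3.hot = false  [C.idx == false]
7. n3.depth = false  [C.idx == false]
8. n4.lim = "qp"  ["qp"]
9. n4.idx = true  [not D.depth]
10. n5.env = -3  [terminal]
11. n6.depth = true  [terminal]
12. n7.acc = 10  [terminal]
13. n4.fin = true  [d.depth == true]
14. n8.acc = 21  [terminal]
15. n3.pre = 24  [g.acc + 3]
16. n9.hot = false  [C.idx == false]
17. n9.depth = true  [C.idx == true]
18. n10.depth = false  [terminal]
19. n11.lim = "zy"  ["zy"]
20. n11.idx = true  [D.depth == true]
21. n12.depth = true  [terminal]
22. n13.env = 10  [terminal]
23. n11.fin = true  [C.idx == true]
24. n14.fin = 25  [25]
25. n14.acc = false  [d.depth == true]
26. n15.env = 13  [terminal]
27. n16.env = 6  [terminal]
28. n14.depth = false  [A.acc == true]
29. n9.pre = 4  [4]
30. n17.hot = true  [D₀.pre > 23]
31. n17.depth = false  [false]
32. n19.depth = false  [terminal]
33. n18.key = "xm"  ["xm"]
34. n18.fin = -4  [-4]
35. n17.pre = 1  [B.fin * 2 + 9]
36. n2.fin = true  [D₁.pre > 3]
37. n0.wid = 2  [g.acc * -1 + 21]
38. n0.pre = true  [S.mk == false]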